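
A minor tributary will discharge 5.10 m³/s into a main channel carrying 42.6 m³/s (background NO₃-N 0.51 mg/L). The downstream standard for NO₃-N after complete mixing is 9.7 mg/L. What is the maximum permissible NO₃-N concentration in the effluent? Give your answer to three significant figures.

At the limit, (Qr·Cr + Qe·Cₑ)/(Qr + Qe) = 9.7:
Cₑ = (47.70·9.7 − 42.60·0.5100) / 5.100 = 86.46 mg/L.

86.5 mg/L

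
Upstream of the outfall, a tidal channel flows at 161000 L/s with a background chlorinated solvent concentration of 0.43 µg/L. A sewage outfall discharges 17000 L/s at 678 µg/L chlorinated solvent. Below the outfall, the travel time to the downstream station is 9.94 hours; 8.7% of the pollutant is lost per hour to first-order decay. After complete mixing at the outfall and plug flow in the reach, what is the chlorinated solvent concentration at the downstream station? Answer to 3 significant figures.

After mixing, C = (161000·0.4300 + 17000·678.0) / 178000 = 11600000/178000 = 65.14 µg/L.
8.7%/h lost → k = −ln(1 − 0.087) = 0.09102 h⁻¹.
After decay, C = 65.14 × e^(−kt) = 65.14 × 0.4046 = 26.36 µg/L.

26.4 µg/L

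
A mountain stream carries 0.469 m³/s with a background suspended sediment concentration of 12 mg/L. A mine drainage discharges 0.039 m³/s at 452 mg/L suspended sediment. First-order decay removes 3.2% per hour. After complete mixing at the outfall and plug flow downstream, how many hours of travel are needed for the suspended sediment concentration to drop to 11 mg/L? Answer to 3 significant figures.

Mixed concentration C = ΣQC/ΣQ = (0.4690·12.00 + 0.03900·452.0) / 0.5080 = 23.26/0.5080 = 45.78 mg/L.
3.2%/h lost → k = −ln(1 − 0.032) = 0.03252 h⁻¹.
45.78·exp(−k·t) = 11 → t = ln(45.78/11)/k = 157800 s = 43.84 h.

43.8 h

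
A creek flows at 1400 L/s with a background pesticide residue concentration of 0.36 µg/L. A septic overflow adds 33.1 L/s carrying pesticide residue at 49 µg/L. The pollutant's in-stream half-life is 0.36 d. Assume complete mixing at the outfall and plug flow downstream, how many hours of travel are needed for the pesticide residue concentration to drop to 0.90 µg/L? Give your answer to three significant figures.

Mixed concentration C = ΣQC/ΣQ = (1400·0.3600 + 33.10·49.00) / 1433 = 2126/1433 = 1.483 µg/L.
Half-life 0.36 d → k = ln 2 / 0.36 = 1.925 d⁻¹.
1.483·exp(−k·t) = 0.90 → t = ln(1.483/0.90)/k = 22420 s = 6.229 h.

6.23 h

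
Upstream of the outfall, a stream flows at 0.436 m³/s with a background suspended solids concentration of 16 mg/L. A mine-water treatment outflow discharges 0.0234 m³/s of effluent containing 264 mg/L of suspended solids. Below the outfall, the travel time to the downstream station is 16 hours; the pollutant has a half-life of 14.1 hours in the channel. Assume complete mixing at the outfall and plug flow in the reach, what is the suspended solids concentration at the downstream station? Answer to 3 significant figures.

13.0 mg/L

After mixing, C = (0.4360·16.00 + 0.02340·264.0) / 0.4594 = 13.15/0.4594 = 28.63 mg/L.
Half-life 14.1 h → k = ln 2 / 14.1 = 0.04916 h⁻¹ = 1.180 d⁻¹.
Decay over the reach: 28.63·exp(−kt) = 28.63·0.4554 = 13.04 mg/L.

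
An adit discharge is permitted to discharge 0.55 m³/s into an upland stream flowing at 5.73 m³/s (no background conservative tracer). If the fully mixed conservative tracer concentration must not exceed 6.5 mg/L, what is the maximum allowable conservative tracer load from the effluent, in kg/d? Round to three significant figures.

Mass balance at the limit: 5.730·0 + 0.5500·Cₑ = 6.280·6.5 → Cₑ = 74.22 mg/L.
Load = 0.5500 m³/s × 74.22 g/m³ × 86 400 s/d = 3527 kg/d.

3530 kg/d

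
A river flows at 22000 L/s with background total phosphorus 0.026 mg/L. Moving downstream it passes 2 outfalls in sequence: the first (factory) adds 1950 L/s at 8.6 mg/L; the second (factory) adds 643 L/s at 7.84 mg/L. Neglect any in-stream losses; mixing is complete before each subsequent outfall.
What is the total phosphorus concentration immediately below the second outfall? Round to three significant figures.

Outfall 1: combined Q = 23950 L/s; C = (22000·0.02600 + 1950·8.600)/23950 = 0.7241 mg/L.
Outfall 2: combined Q = 24590 L/s; C = (23950·0.7241 + 643.0·7.840)/24590 = 0.9101 mg/L.

0.910 mg/L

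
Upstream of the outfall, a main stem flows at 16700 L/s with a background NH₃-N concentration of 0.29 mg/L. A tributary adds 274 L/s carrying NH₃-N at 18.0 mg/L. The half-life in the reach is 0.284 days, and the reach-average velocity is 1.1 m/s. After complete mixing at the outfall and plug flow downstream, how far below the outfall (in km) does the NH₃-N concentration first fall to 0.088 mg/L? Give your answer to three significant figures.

Mixed concentration C = ΣQC/ΣQ = (16700·0.2900 + 274.0·18.00) / 16970 = 9775/16970 = 0.5759 mg/L.
Half-life 0.284 d → k = ln 2 / 0.284 = 2.441 d⁻¹.
Set 0.5759·exp(−k·t) = 0.088 → t = ln(0.5759/0.088)/k = 66500 s = 18.47 h.
Distance = v·t = 1.1·66500 = 73150 m = 73.15 km.

73.2 km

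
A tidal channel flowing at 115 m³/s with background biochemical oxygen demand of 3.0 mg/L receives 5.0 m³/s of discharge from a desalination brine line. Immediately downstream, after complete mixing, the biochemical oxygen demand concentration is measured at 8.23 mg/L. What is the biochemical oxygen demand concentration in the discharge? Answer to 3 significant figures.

Mass balance: 115.0·3.000 + 5.000·Cₑ = 120.0·8.230
→ Cₑ = (120.0·8.230 − 115.0·3.000) / 5.000 = 128.5 mg/L.

129 mg/L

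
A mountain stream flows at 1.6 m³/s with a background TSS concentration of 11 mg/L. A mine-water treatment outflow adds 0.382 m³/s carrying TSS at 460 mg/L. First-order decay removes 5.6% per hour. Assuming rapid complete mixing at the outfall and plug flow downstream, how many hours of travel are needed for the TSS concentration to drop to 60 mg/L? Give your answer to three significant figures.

8.43 h

After mixing, C = (1.600·11.00 + 0.3820·460.0) / 1.982 = 193.3/1.982 = 97.54 mg/L.
5.6%/h lost → k = −ln(1 − 0.056) = 0.05763 h⁻¹.
97.54·exp(−k·t) = 60 → t = ln(97.54/60)/k = 30350 s = 8.431 h.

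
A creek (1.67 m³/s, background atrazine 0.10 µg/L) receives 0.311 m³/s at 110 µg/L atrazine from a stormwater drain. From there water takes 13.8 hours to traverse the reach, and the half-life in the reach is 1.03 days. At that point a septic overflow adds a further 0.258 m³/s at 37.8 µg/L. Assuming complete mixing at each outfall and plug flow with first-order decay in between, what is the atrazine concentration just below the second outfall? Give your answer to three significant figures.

14.8 µg/L

After mixing, C = (1.670·0.1000 + 0.3110·110.0) / 1.981 = 34.38/1.981 = 17.35 µg/L; combined flow 1.981 m³/s.
Half-life 1.03 d → k = ln 2 / 1.03 = 0.6730 d⁻¹.
First-order decay: C = 17.35·exp(−k·t) = 17.35·0.6791 = 11.79 µg/L.
At the second outfall, C = (1.981·11.79 + 0.2580·37.80) / (1.981 + 0.2580) = 14.78 µg/L.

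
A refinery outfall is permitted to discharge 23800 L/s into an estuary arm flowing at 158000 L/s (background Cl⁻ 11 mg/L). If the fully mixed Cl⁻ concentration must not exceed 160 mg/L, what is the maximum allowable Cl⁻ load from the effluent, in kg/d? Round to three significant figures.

2360000 kg/d

Mass balance at the limit: 158000·11.00 + 23800·Cₑ = 181800·160 → Cₑ = 1149 mg/L.
23800 L/s = 23.80 m³/s. Load = 23.80 m³/s × 1149 g/m³ × 86 400 s/d = 2363000 kg/d.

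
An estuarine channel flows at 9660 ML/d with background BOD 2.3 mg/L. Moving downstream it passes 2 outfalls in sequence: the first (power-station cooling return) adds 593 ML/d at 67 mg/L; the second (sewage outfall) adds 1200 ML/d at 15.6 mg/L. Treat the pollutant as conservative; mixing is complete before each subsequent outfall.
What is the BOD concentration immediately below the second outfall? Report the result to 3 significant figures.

7.04 mg/L

Outfall 1: combined Q = 10250 ML/d; C = (9660·2.300 + 593.0·67.00)/10250 = 6.042 mg/L.
Outfall 2: combined Q = 11450 ML/d; C = (10250·6.042 + 1200·15.60)/11450 = 7.043 mg/L.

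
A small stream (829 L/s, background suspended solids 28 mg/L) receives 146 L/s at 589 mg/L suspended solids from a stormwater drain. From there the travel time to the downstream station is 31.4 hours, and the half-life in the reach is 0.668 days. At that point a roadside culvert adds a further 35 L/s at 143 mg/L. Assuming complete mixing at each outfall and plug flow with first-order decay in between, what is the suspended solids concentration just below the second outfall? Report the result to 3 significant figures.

Mass balance: C = (829.0·28.00 + 146.0·589.0) / 975.0 = 109200/975.0 = 112.0 mg/L; combined flow 975.0 L/s.
Half-life 0.668 d → k = ln 2 / 0.668 = 1.038 d⁻¹.
First-order decay: C = 112.0·exp(−k·t) = 112.0·0.2573 = 28.82 mg/L.
At the second outfall, C = (975.0·28.82 + 35.00·143.0) / (975.0 + 35.00) = 32.77 mg/L.

32.8 mg/L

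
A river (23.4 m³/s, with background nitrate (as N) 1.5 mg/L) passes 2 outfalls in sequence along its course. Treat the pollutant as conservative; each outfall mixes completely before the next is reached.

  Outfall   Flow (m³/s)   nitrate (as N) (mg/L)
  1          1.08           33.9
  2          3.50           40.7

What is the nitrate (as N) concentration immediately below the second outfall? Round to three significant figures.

Below outfall 1: Q → 24.48 m³/s, C = (23.40·1.500 + 1.080·33.90)/24.48 = 2.929 mg/L.
Below outfall 2: Q → 27.98 m³/s, C = (24.48·2.929 + 3.500·40.70)/27.98 = 7.654 mg/L.

7.65 mg/L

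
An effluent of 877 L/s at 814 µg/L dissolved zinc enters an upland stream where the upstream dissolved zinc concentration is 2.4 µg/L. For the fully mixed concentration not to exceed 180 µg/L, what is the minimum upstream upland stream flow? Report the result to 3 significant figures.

3130 L/s

Set C_mix = 180: (Q·2.400 + 877.0·814.0) / (Q + 877.0) = 180
→ Q = 877.0·(814.0 − 180)/(180 − 2.400) = 3131 L/s.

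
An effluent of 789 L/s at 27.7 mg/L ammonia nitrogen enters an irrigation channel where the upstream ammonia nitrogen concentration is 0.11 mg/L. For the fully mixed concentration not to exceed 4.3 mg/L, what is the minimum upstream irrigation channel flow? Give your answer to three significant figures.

4410 L/s

Set C_mix = 4.3: (Q·0.1100 + 789.0·27.70) / (Q + 789.0) = 4.3
→ Q = 789.0·(27.70 − 4.3)/(4.3 − 0.1100) = 4406 L/s.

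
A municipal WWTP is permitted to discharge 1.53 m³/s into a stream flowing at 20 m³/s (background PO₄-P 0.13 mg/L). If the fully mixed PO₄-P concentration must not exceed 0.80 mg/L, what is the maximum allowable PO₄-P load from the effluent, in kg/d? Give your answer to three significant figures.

1260 kg/d

Mass balance at the limit: 20.00·0.1300 + 1.530·Cₑ = 21.53·0.80 → Cₑ = 9.558 mg/L.
Load = 1.530 m³/s × 9.558 g/m³ × 86 400 s/d = 1264 kg/d.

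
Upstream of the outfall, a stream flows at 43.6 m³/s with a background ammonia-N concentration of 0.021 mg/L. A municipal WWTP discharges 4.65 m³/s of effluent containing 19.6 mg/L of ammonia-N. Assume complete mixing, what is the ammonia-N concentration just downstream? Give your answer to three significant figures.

1.91 mg/L

Flow-weighted average: C = (43.60·0.02100 + 4.650·19.60) / 48.25 = 92.06/48.25 = 1.908 mg/L.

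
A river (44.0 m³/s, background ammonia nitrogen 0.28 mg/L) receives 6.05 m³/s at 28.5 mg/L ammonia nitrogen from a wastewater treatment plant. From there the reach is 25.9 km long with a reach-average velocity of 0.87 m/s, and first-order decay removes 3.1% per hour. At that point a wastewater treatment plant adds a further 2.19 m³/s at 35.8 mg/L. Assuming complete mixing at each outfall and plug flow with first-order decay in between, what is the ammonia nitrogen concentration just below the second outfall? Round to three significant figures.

Conservation of mass: C = (44.00·0.2800 + 6.050·28.50) / 50.05 = 184.7/50.05 = 3.691 mg/L; combined flow 50.05 m³/s.
Travel time t = 25.9·1000 / 0.87 = 29770 s = 8.269 h.
3.1%/h lost → k = −ln(1 − 0.031) = 0.03149 h⁻¹.
After decay, C = 3.691 × e^(−kt) = 3.691 × 0.7707 = 2.845 mg/L.
Second outfall: C = (50.05·2.845 + 2.190·35.80)/52.24 = 4.226 mg/L.

4.23 mg/L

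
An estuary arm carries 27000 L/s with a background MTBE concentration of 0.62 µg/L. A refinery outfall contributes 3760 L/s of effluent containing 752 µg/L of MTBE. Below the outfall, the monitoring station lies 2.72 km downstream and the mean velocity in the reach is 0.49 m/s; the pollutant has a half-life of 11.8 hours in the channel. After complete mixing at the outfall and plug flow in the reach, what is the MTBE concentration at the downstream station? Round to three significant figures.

84.5 µg/L

After mixing, C = (27000·0.6200 + 3760·752.0) / 30760 = 2844000/30760 = 92.47 µg/L.
Travel time t = 2.72·1000 / 0.49 = 5551 s = 1.542 h.
Half-life 11.8 h → k = ln 2 / 11.8 = 0.05874 h⁻¹ = 1.410 d⁻¹.
After decay, C = 92.47 × e^(−kt) = 92.47 × 0.9134 = 84.46 µg/L.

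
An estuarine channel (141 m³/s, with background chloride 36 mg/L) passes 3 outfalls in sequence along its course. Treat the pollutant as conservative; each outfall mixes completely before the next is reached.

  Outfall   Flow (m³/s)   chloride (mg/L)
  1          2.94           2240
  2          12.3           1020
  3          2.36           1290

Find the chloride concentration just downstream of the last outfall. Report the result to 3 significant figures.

After outfall 1: Q = 141.0 + 2.940 = 143.9 m³/s; C = (141.0·36.00 + 2.940·2240)/143.9 = 81.02 mg/L.
After outfall 2: Q = 143.9 + 12.30 = 156.2 m³/s; C = (143.9·81.02 + 12.30·1020)/156.2 = 154.9 mg/L.
After outfall 3: Q = 156.2 + 2.360 = 158.6 m³/s; C = (156.2·154.9 + 2.360·1290)/158.6 = 171.8 mg/L.

172 mg/L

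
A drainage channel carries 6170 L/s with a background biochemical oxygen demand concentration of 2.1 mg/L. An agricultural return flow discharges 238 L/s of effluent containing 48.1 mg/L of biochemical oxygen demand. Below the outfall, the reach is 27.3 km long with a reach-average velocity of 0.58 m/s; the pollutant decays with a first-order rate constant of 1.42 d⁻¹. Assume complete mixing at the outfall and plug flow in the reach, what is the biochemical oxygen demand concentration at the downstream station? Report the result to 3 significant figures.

After mixing, C = (6170·2.100 + 238.0·48.10) / 6408 = 24400/6408 = 3.808 mg/L.
Travel time t = 27.3·1000 / 0.58 = 47070 s = 13.07 h.
First-order decay: C = 3.808·exp(−k·t) = 3.808·0.4614 = 1.757 mg/L.

1.76 mg/L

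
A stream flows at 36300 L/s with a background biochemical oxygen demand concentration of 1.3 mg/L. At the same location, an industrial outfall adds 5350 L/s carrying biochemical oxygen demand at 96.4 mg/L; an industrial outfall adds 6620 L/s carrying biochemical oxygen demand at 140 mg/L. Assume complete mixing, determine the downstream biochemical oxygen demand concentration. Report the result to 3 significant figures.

Flow-weighted average: C = (36300·1.300 + 5350·96.40 + 6620·140.0) / 48270 = 1490000/48270 = 30.86 mg/L.

30.9 mg/L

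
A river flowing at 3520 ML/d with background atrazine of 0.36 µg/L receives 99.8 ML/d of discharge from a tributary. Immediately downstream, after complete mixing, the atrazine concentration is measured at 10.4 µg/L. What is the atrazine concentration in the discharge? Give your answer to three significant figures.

Mass balance: 3520·0.3600 + 99.80·Cₑ = 3620·10.40
→ Cₑ = (3620·10.40 − 3520·0.3600) / 99.80 = 364.5 µg/L.

365 µg/L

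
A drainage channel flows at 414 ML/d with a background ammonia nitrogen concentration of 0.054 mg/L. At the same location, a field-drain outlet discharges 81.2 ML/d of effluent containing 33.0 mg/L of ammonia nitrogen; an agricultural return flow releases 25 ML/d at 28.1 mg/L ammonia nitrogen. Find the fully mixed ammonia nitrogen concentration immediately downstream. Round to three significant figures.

6.54 mg/L

After mixing, C = (414.0·0.05400 + 81.20·33.00 + 25.00·28.10) / 520.2 = 3404/520.2 = 6.545 mg/L.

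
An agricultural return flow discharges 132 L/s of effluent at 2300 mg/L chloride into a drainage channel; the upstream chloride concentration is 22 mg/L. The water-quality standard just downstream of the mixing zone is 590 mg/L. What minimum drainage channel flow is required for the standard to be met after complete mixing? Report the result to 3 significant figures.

397 L/s

Set C_mix = 590: (Q·22.00 + 132.0·2300) / (Q + 132.0) = 590
→ Q = 132.0·(2300 − 590)/(590 − 22.00) = 397.4 L/s.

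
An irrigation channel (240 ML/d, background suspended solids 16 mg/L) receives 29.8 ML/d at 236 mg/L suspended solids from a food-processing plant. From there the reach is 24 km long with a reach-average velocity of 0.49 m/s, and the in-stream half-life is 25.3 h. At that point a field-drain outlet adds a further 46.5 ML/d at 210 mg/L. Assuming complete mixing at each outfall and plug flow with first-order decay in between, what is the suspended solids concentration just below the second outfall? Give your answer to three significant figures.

Conservation of mass: C = (240.0·16.00 + 29.80·236.0) / 269.8 = 10870/269.8 = 40.30 mg/L; combined flow 269.8 ML/d.
Travel time t = 24·1000 / 0.49 = 48980 s = 13.61 h.
Half-life 25.3 h → k = ln 2 / 25.3 = 0.02740 h⁻¹ = 0.6575 d⁻¹.
Decay over the reach: 40.30·exp(−kt) = 40.30·0.6888 = 27.76 mg/L.
Second outfall: C = (269.8·27.76 + 46.50·210.0)/316.3 = 54.55 mg/L.

54.6 mg/L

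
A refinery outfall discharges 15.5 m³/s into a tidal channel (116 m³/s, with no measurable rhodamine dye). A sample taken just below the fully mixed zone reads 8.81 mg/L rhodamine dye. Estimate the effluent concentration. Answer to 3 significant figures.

Mass balance: 116.0·0 + 15.50·Cₑ = 131.5·8.810
→ Cₑ = (131.5·8.810 − 116.0·0) / 15.50 = 74.74 mg/L.

74.7 mg/L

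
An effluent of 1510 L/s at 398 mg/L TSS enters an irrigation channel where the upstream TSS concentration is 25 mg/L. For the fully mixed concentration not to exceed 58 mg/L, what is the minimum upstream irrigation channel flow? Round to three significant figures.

Set C_mix = 58: (Q·25.00 + 1510·398.0) / (Q + 1510) = 58
→ Q = 1510·(398.0 − 58)/(58 − 25.00) = 15560 L/s.

15600 L/s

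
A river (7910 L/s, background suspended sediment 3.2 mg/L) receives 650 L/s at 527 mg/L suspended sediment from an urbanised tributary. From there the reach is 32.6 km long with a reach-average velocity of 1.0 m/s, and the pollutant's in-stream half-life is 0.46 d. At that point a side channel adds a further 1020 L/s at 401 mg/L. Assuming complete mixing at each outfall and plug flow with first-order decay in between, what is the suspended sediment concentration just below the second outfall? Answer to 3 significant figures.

After mixing, C = (7910·3.200 + 650.0·527.0) / 8560 = 367900/8560 = 42.97 mg/L; combined flow 8560 L/s.
Travel time t = 32.6·1000 / 1.0 = 32600 s = 9.056 h.
Half-life 0.46 d → k = ln 2 / 0.46 = 1.507 d⁻¹.
Decay over the reach: 42.97·exp(−kt) = 42.97·0.5663 = 24.34 mg/L.
Second outfall: C = (8560·24.34 + 1020·401.0)/9580 = 64.44 mg/L.

64.4 mg/L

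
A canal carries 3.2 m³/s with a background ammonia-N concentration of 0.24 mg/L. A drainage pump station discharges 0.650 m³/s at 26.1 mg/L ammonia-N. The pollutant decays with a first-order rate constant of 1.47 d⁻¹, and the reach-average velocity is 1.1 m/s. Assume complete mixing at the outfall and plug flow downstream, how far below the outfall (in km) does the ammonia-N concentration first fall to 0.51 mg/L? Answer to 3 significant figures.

After mixing, C = (3.200·0.2400 + 0.6500·26.10) / 3.850 = 17.73/3.850 = 4.606 mg/L.
Set 4.606·exp(−k·t) = 0.51 → t = ln(4.606/0.51)/k = 129300 s = 35.93 h.
Distance = v·t = 1.1·129300 = 142300 m = 142.3 km.

142 km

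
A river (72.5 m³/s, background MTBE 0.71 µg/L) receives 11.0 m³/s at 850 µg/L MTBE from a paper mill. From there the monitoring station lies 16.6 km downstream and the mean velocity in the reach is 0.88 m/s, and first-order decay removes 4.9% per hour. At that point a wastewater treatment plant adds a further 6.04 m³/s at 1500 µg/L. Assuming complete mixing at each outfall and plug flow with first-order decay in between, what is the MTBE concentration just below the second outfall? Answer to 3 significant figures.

182 µg/L

After mixing, C = (72.50·0.7100 + 11.00·850.0) / 83.50 = 9401/83.50 = 112.6 µg/L; combined flow 83.50 m³/s.
Travel time t = 16.6·1000 / 0.88 = 18860 s = 5.240 h.
4.9%/h lost → k = −ln(1 − 0.049) = 0.05024 h⁻¹.
After decay, C = 112.6 × e^(−kt) = 112.6 × 0.7685 = 86.53 µg/L.
At the second outfall, C = (83.50·86.53 + 6.040·1500) / (83.50 + 6.040) = 181.9 µg/L.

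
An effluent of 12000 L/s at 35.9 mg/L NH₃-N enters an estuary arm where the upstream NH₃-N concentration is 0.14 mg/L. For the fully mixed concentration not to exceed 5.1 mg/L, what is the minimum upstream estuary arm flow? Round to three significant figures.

74500 L/s

Set C_mix = 5.1: (Q·0.1400 + 12000·35.90) / (Q + 12000) = 5.1
→ Q = 12000·(35.90 − 5.1)/(5.1 − 0.1400) = 74520 L/s.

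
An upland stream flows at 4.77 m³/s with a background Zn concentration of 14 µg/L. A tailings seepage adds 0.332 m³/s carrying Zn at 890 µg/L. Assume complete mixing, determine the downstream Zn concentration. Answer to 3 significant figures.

71.0 µg/L

Mass balance: C = (4.770·14.00 + 0.3320·890.0) / 5.102 = 362.3/5.102 = 71.00 µg/L.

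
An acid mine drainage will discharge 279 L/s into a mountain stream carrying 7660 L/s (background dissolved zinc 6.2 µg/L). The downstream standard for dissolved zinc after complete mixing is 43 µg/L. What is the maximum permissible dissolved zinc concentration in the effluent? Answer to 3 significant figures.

1050 µg/L

At the limit, (Qr·Cr + Qe·Cₑ)/(Qr + Qe) = 43:
Cₑ = (7939·43 − 7660·6.200) / 279.0 = 1053 µg/L.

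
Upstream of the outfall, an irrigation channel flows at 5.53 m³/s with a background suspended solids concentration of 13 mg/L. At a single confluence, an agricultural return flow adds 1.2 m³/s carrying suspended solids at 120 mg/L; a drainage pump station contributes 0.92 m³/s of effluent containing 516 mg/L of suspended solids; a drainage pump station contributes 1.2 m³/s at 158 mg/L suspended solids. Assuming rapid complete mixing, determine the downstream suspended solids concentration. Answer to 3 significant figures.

99.5 mg/L

Mass balance: C = (5.530·13.00 + 1.200·120.0 + 0.9200·516.0 + 1.200·158.0) / 8.850 = 880.2/8.850 = 99.46 mg/L.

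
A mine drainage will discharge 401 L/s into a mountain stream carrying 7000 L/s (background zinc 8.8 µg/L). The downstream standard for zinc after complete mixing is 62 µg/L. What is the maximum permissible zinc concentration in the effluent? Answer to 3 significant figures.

991 µg/L

At the limit, (Qr·Cr + Qe·Cₑ)/(Qr + Qe) = 62:
Cₑ = (7401·62 − 7000·8.800) / 401.0 = 990.7 µg/L.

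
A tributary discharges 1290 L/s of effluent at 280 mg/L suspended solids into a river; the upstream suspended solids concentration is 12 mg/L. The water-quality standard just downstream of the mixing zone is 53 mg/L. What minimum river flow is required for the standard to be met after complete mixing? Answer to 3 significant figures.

7140 L/s

Set C_mix = 53: (Q·12.00 + 1290·280.0) / (Q + 1290) = 53
→ Q = 1290·(280.0 − 53)/(53 − 12.00) = 7142 L/s.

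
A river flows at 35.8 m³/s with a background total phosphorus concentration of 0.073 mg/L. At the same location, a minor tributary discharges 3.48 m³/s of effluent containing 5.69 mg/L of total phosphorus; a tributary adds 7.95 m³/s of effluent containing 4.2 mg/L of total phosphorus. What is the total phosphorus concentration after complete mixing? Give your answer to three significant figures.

Mixed concentration C = ΣQC/ΣQ = (35.80·0.07300 + 3.480·5.690 + 7.950·4.200) / 47.23 = 55.80/47.23 = 1.182 mg/L.

1.18 mg/L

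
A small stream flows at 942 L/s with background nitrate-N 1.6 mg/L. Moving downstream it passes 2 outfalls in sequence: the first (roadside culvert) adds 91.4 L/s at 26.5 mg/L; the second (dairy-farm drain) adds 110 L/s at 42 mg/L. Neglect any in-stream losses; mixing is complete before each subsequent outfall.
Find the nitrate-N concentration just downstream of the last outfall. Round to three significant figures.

Outfall 1: combined Q = 1033 L/s; C = (942.0·1.600 + 91.40·26.50)/1033 = 3.802 mg/L.
Outfall 2: combined Q = 1143 L/s; C = (1033·3.802 + 110.0·42.00)/1143 = 7.477 mg/L.

7.48 mg/L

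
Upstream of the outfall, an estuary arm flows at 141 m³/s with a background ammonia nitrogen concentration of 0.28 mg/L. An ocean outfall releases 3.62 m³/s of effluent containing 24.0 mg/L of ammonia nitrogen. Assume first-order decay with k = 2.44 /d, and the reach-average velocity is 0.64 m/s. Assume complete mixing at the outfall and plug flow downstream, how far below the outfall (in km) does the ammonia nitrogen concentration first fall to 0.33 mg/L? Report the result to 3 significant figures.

22.1 km

Conservation of mass: C = (141.0·0.2800 + 3.620·24.00) / 144.6 = 126.4/144.6 = 0.8737 mg/L.
Set 0.8737·exp(−k·t) = 0.33 → t = ln(0.8737/0.33)/k = 34480 s = 9.577 h.
Distance = v·t = 0.64·34480 = 22070 m = 22.07 km.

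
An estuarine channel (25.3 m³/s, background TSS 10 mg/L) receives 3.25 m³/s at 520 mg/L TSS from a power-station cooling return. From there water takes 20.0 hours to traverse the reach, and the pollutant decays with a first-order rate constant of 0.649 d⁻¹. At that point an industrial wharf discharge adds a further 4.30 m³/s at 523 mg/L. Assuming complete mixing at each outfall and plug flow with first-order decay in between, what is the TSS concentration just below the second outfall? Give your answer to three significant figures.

103 mg/L

After mixing, C = (25.30·10.00 + 3.250·520.0) / 28.55 = 1943/28.55 = 68.06 mg/L; combined flow 28.55 m³/s.
Decay over the reach: 68.06·exp(−kt) = 68.06·0.5823 = 39.63 mg/L.
At the second outfall, C = (28.55·39.63 + 4.300·523.0) / (28.55 + 4.300) = 102.9 mg/L.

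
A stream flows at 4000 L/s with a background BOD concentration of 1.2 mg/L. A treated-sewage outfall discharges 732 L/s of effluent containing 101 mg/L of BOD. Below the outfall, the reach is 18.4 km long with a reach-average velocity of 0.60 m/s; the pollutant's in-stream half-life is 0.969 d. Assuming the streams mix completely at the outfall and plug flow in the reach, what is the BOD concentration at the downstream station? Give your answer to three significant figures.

After mixing, C = (4000·1.200 + 732.0·101.0) / 4732 = 78730/4732 = 16.64 mg/L.
Travel time t = 18.4·1000 / 0.60 = 30670 s = 8.519 h.
Half-life 0.969 d → k = ln 2 / 0.969 = 0.7153 d⁻¹.
Applying C = C₀e^(−kt): 16.64 × 0.7758 = 12.91 mg/L.

12.9 mg/L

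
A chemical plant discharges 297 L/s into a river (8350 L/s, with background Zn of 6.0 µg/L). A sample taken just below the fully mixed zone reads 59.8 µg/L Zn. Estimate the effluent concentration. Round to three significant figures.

Mass balance: 8350·6.000 + 297.0·Cₑ = 8647·59.80
→ Cₑ = (8647·59.80 − 8350·6.000) / 297.0 = 1572 µg/L.

1570 µg/L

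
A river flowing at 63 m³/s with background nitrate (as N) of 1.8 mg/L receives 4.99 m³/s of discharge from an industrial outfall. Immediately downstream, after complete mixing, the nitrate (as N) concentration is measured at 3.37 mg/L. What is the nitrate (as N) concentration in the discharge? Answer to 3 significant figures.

Mass balance: 63.00·1.800 + 4.990·Cₑ = 67.99·3.370
→ Cₑ = (67.99·3.370 − 63.00·1.800) / 4.990 = 23.19 mg/L.

23.2 mg/L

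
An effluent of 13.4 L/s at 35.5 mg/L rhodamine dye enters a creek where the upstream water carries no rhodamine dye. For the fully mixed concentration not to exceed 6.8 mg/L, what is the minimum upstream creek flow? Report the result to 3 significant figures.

56.6 L/s

Set C_mix = 6.8: (Q·0 + 13.40·35.50) / (Q + 13.40) = 6.8
→ Q = 13.40·(35.50 − 6.8)/(6.8 − 0) = 56.56 L/s.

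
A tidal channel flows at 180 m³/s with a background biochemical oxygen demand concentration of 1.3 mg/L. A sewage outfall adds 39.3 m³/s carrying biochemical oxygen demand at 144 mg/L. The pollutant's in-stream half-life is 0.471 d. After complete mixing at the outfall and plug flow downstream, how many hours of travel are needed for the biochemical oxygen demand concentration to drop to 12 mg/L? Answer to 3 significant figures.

13.1 h

Flow-weighted average: C = (180.0·1.300 + 39.30·144.0) / 219.3 = 5893/219.3 = 26.87 mg/L.
Half-life 0.471 d → k = ln 2 / 0.471 = 1.472 d⁻¹.
26.87·exp(−k·t) = 12 → t = ln(26.87/12)/k = 47330 s = 13.15 h.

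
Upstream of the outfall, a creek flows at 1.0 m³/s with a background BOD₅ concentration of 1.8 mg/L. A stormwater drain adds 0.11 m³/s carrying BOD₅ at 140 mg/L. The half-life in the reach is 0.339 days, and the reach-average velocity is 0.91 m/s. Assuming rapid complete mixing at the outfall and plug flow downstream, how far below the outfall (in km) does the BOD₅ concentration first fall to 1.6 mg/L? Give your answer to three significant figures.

Conservation of mass: C = (1.000·1.800 + 0.1100·140.0) / 1.110 = 17.20/1.110 = 15.50 mg/L.
Half-life 0.339 d → k = ln 2 / 0.339 = 2.045 d⁻¹.
Set 15.50·exp(−k·t) = 1.6 → t = ln(15.50/1.6)/k = 95940 s = 26.65 h.
Distance = v·t = 0.91·95940 = 87310 m = 87.31 km.

87.3 km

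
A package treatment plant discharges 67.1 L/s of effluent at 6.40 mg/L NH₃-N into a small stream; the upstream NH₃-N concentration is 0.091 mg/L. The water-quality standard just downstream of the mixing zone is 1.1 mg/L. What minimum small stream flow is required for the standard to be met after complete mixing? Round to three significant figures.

352 L/s

Set C_mix = 1.1: (Q·0.09100 + 67.10·6.400) / (Q + 67.10) = 1.1
→ Q = 67.10·(6.400 − 1.1)/(1.1 − 0.09100) = 352.5 L/s.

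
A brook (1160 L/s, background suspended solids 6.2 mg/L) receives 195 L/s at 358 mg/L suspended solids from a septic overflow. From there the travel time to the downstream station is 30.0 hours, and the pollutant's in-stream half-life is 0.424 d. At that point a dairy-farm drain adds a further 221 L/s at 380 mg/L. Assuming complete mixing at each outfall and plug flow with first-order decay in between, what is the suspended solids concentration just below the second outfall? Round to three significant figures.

59.6 mg/L

Flow-weighted average: C = (1160·6.200 + 195.0·358.0) / 1355 = 77000/1355 = 56.83 mg/L; combined flow 1355 L/s.
Half-life 0.424 d → k = ln 2 / 0.424 = 1.635 d⁻¹.
After decay, C = 56.83 × e^(−kt) = 56.83 × 0.1296 = 7.364 mg/L.
At the second outfall, C = (1355·7.364 + 221.0·380.0) / (1355 + 221.0) = 59.62 mg/L.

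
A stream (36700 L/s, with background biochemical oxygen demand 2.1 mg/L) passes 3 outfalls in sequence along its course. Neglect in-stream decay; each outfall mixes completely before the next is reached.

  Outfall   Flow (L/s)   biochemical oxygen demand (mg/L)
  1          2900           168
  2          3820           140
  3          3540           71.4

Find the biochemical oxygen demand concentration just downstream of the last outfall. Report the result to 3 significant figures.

Below outfall 1: Q → 39600 L/s, C = (36700·2.100 + 2900·168.0)/39600 = 14.25 mg/L.
Below outfall 2: Q → 43420 L/s, C = (39600·14.25 + 3820·140.0)/43420 = 25.31 mg/L.
Below outfall 3: Q → 46960 L/s, C = (43420·25.31 + 3540·71.40)/46960 = 28.79 mg/L.

28.8 mg/L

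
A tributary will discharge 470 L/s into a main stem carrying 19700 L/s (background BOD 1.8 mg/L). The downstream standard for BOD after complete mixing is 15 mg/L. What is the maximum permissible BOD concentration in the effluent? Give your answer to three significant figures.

568 mg/L

At the limit, (Qr·Cr + Qe·Cₑ)/(Qr + Qe) = 15:
Cₑ = (20170·15 − 19700·1.800) / 470.0 = 568.3 mg/L.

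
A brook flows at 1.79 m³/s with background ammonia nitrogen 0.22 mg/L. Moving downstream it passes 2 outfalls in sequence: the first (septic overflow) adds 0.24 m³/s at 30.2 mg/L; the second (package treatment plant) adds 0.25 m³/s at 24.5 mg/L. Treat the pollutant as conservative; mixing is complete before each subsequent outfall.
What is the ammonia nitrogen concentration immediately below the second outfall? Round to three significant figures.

Outfall 1: combined Q = 2.030 m³/s; C = (1.790·0.2200 + 0.2400·30.20)/2.030 = 3.764 mg/L.
Outfall 2: combined Q = 2.280 m³/s; C = (2.030·3.764 + 0.2500·24.50)/2.280 = 6.038 mg/L.

6.04 mg/L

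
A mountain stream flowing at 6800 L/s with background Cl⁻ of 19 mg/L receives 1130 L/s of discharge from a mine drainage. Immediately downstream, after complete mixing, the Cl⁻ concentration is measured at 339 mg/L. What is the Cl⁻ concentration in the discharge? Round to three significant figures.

Mass balance: 6800·19.00 + 1130·Cₑ = 7930·339.0
→ Cₑ = (7930·339.0 − 6800·19.00) / 1130 = 2265 mg/L.

2260 mg/L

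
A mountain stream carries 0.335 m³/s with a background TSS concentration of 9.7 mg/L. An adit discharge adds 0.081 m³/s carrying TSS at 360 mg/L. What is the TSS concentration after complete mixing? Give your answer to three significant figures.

After mixing, C = (0.3350·9.700 + 0.08100·360.0) / 0.4160 = 32.41/0.4160 = 77.91 mg/L.

77.9 mg/L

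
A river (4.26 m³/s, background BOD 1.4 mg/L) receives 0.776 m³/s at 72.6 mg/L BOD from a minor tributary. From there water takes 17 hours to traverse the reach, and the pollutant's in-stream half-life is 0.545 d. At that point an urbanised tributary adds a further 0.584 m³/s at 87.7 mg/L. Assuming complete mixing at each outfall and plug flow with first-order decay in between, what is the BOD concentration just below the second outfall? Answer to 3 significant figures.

13.6 mg/L

Conservation of mass: C = (4.260·1.400 + 0.7760·72.60) / 5.036 = 62.30/5.036 = 12.37 mg/L; combined flow 5.036 m³/s.
Half-life 0.545 d → k = ln 2 / 0.545 = 1.272 d⁻¹.
After decay, C = 12.37 × e^(−kt) = 12.37 × 0.4062 = 5.025 mg/L.
Second outfall: C = (5.036·5.025 + 0.5840·87.70)/5.620 = 13.62 mg/L.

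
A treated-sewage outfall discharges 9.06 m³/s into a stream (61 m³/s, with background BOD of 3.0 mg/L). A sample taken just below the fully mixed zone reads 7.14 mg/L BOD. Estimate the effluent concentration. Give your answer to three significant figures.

Mass balance: 61.00·3.000 + 9.060·Cₑ = 70.06·7.140
→ Cₑ = (70.06·7.140 − 61.00·3.000) / 9.060 = 35.01 mg/L.

35.0 mg/L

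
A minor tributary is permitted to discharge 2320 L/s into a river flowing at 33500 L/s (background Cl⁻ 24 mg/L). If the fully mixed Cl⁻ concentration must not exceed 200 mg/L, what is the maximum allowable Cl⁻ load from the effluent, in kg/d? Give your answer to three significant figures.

Mass balance at the limit: 33500·24.00 + 2320·Cₑ = 35820·200 → Cₑ = 2741 mg/L.
2320 L/s = 2.320 m³/s. Load = 2.320 m³/s × 2741 g/m³ × 86 400 s/d = 549500 kg/d.

550000 kg/d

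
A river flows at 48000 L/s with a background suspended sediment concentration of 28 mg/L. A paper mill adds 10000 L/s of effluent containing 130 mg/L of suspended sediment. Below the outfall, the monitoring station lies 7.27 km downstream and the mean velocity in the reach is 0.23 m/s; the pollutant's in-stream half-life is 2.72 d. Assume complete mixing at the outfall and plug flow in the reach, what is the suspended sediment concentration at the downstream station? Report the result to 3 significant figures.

Conservation of mass: C = (48000·28.00 + 10000·130.0) / 58000 = 2644000/58000 = 45.59 mg/L.
Travel time t = 7.27·1000 / 0.23 = 31610 s = 8.780 h.
Half-life 2.72 d → k = ln 2 / 2.72 = 0.2548 d⁻¹.
First-order decay: C = 45.59·exp(−k·t) = 45.59·0.9110 = 41.53 mg/L.

41.5 mg/L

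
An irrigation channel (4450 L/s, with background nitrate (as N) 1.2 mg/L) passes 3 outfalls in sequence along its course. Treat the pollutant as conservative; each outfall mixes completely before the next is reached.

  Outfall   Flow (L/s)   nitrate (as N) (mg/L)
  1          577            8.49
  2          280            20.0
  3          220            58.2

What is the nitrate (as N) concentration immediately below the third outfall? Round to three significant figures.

Outfall 1: combined Q = 5027 L/s; C = (4450·1.200 + 577.0·8.490)/5027 = 2.037 mg/L.
Outfall 2: combined Q = 5307 L/s; C = (5027·2.037 + 280.0·20.00)/5307 = 2.984 mg/L.
Outfall 3: combined Q = 5527 L/s; C = (5307·2.984 + 220.0·58.20)/5527 = 5.182 mg/L.

5.18 mg/L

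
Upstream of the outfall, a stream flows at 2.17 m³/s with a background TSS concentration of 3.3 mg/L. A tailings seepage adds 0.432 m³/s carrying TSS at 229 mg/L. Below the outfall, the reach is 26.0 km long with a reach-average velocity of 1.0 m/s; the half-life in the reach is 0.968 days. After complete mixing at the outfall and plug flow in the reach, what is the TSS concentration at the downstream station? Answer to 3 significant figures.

32.9 mg/L

After mixing, C = (2.170·3.300 + 0.4320·229.0) / 2.602 = 106.1/2.602 = 40.77 mg/L.
Travel time t = 26.0·1000 / 1.0 = 26000 s = 7.222 h.
Half-life 0.968 d → k = ln 2 / 0.968 = 0.7161 d⁻¹.
After decay, C = 40.77 × e^(−kt) = 40.77 × 0.8062 = 32.87 mg/L.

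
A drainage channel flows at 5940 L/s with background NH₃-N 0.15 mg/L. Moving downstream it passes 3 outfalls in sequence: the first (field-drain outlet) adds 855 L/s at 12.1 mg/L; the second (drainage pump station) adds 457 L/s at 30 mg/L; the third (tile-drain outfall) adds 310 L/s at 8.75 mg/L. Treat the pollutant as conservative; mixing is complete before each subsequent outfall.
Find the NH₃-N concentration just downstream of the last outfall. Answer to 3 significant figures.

3.66 mg/L

Below outfall 1: Q → 6795 L/s, C = (5940·0.1500 + 855.0·12.10)/6795 = 1.654 mg/L.
Below outfall 2: Q → 7252 L/s, C = (6795·1.654 + 457.0·30.00)/7252 = 3.440 mg/L.
Below outfall 3: Q → 7562 L/s, C = (7252·3.440 + 310.0·8.750)/7562 = 3.658 mg/L.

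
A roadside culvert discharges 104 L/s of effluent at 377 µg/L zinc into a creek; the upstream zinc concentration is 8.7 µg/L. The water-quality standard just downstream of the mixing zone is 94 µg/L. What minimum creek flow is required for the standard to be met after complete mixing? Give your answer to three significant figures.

345 L/s

Set C_mix = 94: (Q·8.700 + 104.0·377.0) / (Q + 104.0) = 94
→ Q = 104.0·(377.0 − 94)/(94 − 8.700) = 345.0 L/s.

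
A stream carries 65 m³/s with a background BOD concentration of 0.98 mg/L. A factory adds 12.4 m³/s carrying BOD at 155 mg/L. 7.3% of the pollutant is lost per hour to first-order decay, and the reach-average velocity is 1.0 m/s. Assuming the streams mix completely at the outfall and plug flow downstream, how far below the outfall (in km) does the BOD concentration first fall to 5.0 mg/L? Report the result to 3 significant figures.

77.7 km

After mixing, C = (65.00·0.9800 + 12.40·155.0) / 77.40 = 1986/77.40 = 25.66 mg/L.
7.3%/h lost → k = −ln(1 − 0.073) = 0.07580 h⁻¹.
Set 25.66·exp(−k·t) = 5.0 → t = ln(25.66/5.0)/k = 77660 s = 21.57 h.
Distance = v·t = 1.0·77660 = 77660 m = 77.66 km.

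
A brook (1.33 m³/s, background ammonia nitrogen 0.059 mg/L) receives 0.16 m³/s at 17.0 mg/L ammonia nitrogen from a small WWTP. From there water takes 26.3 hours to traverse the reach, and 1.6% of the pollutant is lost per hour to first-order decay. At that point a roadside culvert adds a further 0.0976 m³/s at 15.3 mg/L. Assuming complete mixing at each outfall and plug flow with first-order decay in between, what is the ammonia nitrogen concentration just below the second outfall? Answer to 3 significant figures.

Mass balance: C = (1.330·0.05900 + 0.1600·17.00) / 1.490 = 2.798/1.490 = 1.878 mg/L; combined flow 1.490 m³/s.
1.6%/h lost → k = −ln(1 − 0.016) = 0.01613 h⁻¹.
First-order decay: C = 1.878·exp(−k·t) = 1.878·0.6543 = 1.229 mg/L.
Second outfall: C = (1.490·1.229 + 0.09760·15.30)/1.588 = 2.094 mg/L.

2.09 mg/L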